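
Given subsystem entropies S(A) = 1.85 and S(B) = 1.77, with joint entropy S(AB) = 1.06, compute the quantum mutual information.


I(A:B) = S(A) + S(B) - S(AB)
= 1.85 + 1.77 - 1.06
= 2.5600

2.5600


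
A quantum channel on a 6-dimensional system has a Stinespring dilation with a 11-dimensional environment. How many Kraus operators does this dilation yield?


Tracing out the environment in an orthonormal basis {|i>_E} gives Kraus operators K_i = <i|_E U |0>_E.
Number of Kraus operators = dim(H_env) = d_env
= 11

11


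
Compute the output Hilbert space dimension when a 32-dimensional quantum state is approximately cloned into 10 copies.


Output space = H^(tensor 10) where dim(H) = 32
dim = 32^10
= 1024 (after 2 factors)
= 32768 (after 3 factors)
= 1048576 (after 4 factors)
= 33554432 (after 5 factors)
= 1073741824 (after 6 factors)
= 34359738368 (after 7 factors)
= 1099511627776 (after 8 factors)
= 35184372088832 (after 9 factors)
= 1125899906842624 (after 10 factors)
= 1125899906842624

1125899906842624


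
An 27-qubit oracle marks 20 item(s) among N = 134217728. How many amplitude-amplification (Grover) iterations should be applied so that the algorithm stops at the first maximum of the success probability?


After j Grover iterations the success probability is P(j) = sin^2((2j+1)*theta), where sin(theta) = sqrt(k/N).
N = 2^27 = 134217728, k = 20
sin(theta) = sqrt(k/N) = 0.0003860202222
theta = arcsin(sqrt(k/N)) = 0.0003860202318 rad
P(j) reaches its first maximum when (2j+1)*theta is as close as possible to pi/2, i.e. j = round(pi/(4*theta) - 1/2).
pi/(4*theta) - 1/2 = 2034.1036
(For comparison, the common estimate pi/4 * sqrt(N/k) = 2034.6037; the exact maximiser is used here.)
Optimal iterations = 2034

2034


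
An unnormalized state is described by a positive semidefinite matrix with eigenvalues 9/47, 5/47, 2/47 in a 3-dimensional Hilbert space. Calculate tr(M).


tr(M) = sum of eigenvalues
= 9/47 + 5/47 + 2/47
= 16/47
= 0.3404

0.3404


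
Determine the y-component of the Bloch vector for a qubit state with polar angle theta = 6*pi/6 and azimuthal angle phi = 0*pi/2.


theta = 3.1416, phi = 0.0000
r_y = sin(theta)*sin(phi) = 0.0000 * 0.0000
r_y = 0.0000

0.0000


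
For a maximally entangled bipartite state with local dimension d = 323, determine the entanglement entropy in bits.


For a maximally entangled state in d x d:
S = log2(d) = log2(323)
= 8.3354

8.3354


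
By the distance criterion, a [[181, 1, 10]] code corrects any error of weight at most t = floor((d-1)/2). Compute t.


Code parameters: [[181, 1, 10]], distance d = 10.
Number of correctable errors = floor((d-1)/2)
= floor((10 - 1)/2)
= floor(9/2)
= 4

4


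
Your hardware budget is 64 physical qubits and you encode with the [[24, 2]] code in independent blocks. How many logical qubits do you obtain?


Each code block uses 24 physical qubits for 2 logical qubit(s).
Number of complete blocks = floor(64 / 24) = 2
Logical qubits = 2 * 2
= 4

4


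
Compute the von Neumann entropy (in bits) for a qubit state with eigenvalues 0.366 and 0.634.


S = -p*log2(p) - (1-p)*log2(1-p)
p = 0.3660, 1-p = 0.6340
= -0.3660 * log2(0.3660) - 0.6340 * log2(0.6340)
= -(-0.5307) - (-0.4168)
= 0.9476

0.9476


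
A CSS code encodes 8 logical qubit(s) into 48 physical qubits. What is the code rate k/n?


Code rate R = k/n
= 8/48
= 0.1667

0.1667


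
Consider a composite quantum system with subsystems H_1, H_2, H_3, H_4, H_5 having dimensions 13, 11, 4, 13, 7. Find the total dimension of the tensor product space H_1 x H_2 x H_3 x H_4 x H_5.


dim(H_1 x H_2 x H_3 x H_4 x H_5) = 13 * 11 * 4 * 13 * 7
= 143 * 4 * 13 * 7
= 572 * 13 * 7
= 7436 * 7
= 52052

52052


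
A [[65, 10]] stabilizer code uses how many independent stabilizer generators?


For an [[n,k]] stabilizer code:
Number of stabilizer generators = n - k
= 65 - 10
= 55

55


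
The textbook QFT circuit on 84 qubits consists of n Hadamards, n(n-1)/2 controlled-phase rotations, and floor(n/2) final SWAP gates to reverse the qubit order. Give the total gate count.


Hadamard gates: 84
Controlled rotations: n*(n-1)/2 = 84*83/2 = 3486
SWAP gates: floor(n/2) = floor(84/2) = 42
Total = 84 + 3486 + 42
= 3612

3612


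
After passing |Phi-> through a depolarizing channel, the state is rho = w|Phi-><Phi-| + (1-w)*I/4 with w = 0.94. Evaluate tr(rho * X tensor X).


|Phi-> = (|00> - |11>)/sqrt(2)
For the pure Bell state, <X_A X_B> = -1 (Bell-state Pauli correlator).
The maximally-mixed part I/4 has tr(I/4 * P tensor P) = 0 for any traceless Pauli P.
So <X_A X_B>_rho = w * (-1) + (1 - w) * 0
= 0.94 * (-1)
= -0.9400

-0.9400


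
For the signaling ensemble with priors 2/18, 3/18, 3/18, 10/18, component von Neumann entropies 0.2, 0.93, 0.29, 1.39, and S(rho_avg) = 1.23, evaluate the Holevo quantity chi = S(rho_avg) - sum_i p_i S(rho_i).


chi = S(rho) - sum_i p_i * S(rho_i)
Weighted entropy = 2/18 * 0.2 + 3/18 * 0.93 + 3/18 * 0.29 + 10/18 * 1.39
= 0.9978
chi = 1.23 - 0.9978
= 0.2322

0.2322


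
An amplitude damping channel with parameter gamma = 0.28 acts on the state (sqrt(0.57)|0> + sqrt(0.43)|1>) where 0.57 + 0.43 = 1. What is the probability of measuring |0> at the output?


For amplitude damping with parameter gamma on state sqrt(a)|0> + sqrt(b)|1>:
alpha^2 = 0.57, beta^2 = 0.43
P(|0>) = alpha^2 + gamma * beta^2
= 0.57 + 0.28 * 0.43
= 0.57 + 0.1204
= 0.6904

0.6904


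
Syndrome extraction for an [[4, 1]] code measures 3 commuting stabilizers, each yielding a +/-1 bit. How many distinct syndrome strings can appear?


Each stabilizer generator gives a binary (+1 or -1) measurement outcome.
With 3 independent generators:
Total syndromes = 2^3
= 8

8


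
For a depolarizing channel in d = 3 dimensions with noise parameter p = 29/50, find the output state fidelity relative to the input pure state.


F = (1-p) + p/d
= (1 - 0.5800) + 0.5800/3
= 0.4200 + 0.1933
= 0.6133

0.6133


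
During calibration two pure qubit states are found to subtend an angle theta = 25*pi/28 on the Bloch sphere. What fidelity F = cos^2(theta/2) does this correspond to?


For states separated by angle theta on Bloch sphere:
F = cos^2(theta/2)
theta = 25*pi/28 = 2.8050
theta/2 = 1.4025
cos(theta/2) = 0.1675
F = 0.0281

0.0281


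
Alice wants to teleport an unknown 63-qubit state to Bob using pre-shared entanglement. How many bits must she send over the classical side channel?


Quantum teleportation requires 2 classical bits per qubit teleported.
63 qubit(s) -> 2 * 63 = 126 classical bits

126


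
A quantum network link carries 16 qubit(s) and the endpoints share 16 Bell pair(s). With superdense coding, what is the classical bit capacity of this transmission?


Superdense coding allows 2 classical bits per shared entangled pair.
16 pair(s) -> 2 * 16 = 32 classical bits

32


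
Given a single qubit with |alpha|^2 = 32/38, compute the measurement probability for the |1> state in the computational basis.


|alpha|^2 = 32/38 = 0.8421
|beta|^2 = 1 - 32/38 = 6/38 = 0.1579
P(|1>) = |beta|^2 = 0.1579

0.1579


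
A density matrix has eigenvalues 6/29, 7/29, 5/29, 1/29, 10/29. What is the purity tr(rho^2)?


tr(rho^2) = sum of eigenvalues squared
= (6/29)^2 + (7/29)^2 + (5/29)^2 + (1/29)^2 + (10/29)^2
= (36 + 49 + 25 + 1 + 100) / 841
= 211/841
= 0.2509

0.2509


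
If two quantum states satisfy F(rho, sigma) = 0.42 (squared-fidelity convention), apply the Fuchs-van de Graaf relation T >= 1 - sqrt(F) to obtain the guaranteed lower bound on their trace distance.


Fuchs-van de Graaf (squared-fidelity convention): 1 - sqrt(F) <= T <= sqrt(1 - F).
Lower bound: T >= 1 - sqrt(F)
sqrt(F) = sqrt(0.42) = 0.6481
T >= 1 - 0.6481
T >= 0.3519

0.3519


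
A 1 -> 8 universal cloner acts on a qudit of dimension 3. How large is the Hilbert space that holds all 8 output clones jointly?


Output space = H^(tensor 8) where dim(H) = 3
dim = 3^8
= 9 (after 2 factors)
= 27 (after 3 factors)
= 81 (after 4 factors)
= 243 (after 5 factors)
= 729 (after 6 factors)
= 2187 (after 7 factors)
= 6561 (after 8 factors)
= 6561

6561


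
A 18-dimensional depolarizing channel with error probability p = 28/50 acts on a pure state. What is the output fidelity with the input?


F = (1-p) + p/d
= (1 - 0.5600) + 0.5600/18
= 0.4400 + 0.0311
= 0.4711

0.4711


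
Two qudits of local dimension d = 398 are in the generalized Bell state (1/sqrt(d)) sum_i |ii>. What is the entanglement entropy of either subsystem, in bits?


For a maximally entangled state in d x d:
S = log2(d) = log2(398)
= 8.6366

8.6366


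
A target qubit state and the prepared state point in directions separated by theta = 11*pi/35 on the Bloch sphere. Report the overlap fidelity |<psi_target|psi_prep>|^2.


For states separated by angle theta on Bloch sphere:
F = cos^2(theta/2)
theta = 11*pi/35 = 0.9874
theta/2 = 0.4937
cos(theta/2) = 0.8806
F = 0.7754

0.7754


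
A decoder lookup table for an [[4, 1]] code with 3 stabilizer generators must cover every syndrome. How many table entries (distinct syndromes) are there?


Each stabilizer generator gives a binary (+1 or -1) measurement outcome.
With 3 independent generators:
Total syndromes = 2^3
= 8

8


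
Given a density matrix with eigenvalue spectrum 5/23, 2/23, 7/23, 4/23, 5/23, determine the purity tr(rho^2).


tr(rho^2) = sum of eigenvalues squared
= (5/23)^2 + (2/23)^2 + (7/23)^2 + (4/23)^2 + (5/23)^2
= (25 + 4 + 49 + 16 + 25) / 529
= 119/529
= 0.2250

0.2250


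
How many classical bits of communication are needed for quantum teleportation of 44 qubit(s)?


Quantum teleportation requires 2 classical bits per qubit teleported.
44 qubit(s) -> 2 * 44 = 88 classical bits

88


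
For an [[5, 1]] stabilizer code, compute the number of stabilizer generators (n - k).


For an [[n,k]] stabilizer code:
Number of stabilizer generators = n - k
= 5 - 1
= 4

4


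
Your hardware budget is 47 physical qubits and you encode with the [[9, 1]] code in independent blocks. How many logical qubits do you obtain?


Each code block uses 9 physical qubits for 1 logical qubit(s).
Number of complete blocks = floor(47 / 9) = 5
Logical qubits = 5 * 1
= 5

5


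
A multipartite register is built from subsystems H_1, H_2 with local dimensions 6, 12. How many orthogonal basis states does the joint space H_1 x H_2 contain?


dim(H_1 x H_2) = 6 * 12
= 72

72


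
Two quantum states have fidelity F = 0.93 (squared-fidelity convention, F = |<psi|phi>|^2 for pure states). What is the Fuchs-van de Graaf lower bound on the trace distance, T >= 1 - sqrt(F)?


Fuchs-van de Graaf (squared-fidelity convention): 1 - sqrt(F) <= T <= sqrt(1 - F).
Lower bound: T >= 1 - sqrt(F)
sqrt(F) = sqrt(0.93) = 0.9644
T >= 1 - 0.9644
T >= 0.0356

0.0356


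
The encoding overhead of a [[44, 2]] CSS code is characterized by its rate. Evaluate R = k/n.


Code rate R = k/n
= 2/44
= 0.0455

0.0455


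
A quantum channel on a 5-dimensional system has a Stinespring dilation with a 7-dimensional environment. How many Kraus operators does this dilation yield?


Tracing out the environment in an orthonormal basis {|i>_E} gives Kraus operators K_i = <i|_E U |0>_E.
Number of Kraus operators = dim(H_env) = d_env
= 7

7


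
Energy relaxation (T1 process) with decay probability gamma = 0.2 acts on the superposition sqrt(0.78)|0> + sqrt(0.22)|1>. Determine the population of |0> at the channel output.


For amplitude damping with parameter gamma on state sqrt(a)|0> + sqrt(b)|1>:
alpha^2 = 0.78, beta^2 = 0.22
P(|0>) = alpha^2 + gamma * beta^2
= 0.78 + 0.2 * 0.22
= 0.78 + 0.0440
= 0.8240

0.8240


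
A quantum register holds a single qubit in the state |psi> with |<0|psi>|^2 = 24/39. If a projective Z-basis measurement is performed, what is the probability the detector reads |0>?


|alpha|^2 = 24/39 = 0.6154
|beta|^2 = 1 - 24/39 = 15/39 = 0.3846
P(|0>) = |alpha|^2 = 0.6154

0.6154


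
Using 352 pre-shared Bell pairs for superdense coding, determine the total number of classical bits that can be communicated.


Superdense coding allows 2 classical bits per shared entangled pair.
352 pair(s) -> 2 * 352 = 704 classical bits

704


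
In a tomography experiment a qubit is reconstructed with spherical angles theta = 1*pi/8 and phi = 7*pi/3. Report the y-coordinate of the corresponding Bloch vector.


theta = 0.3927, phi = 7.3304
r_y = sin(theta)*sin(phi) = 0.3827 * 0.8660
r_y = 0.3314

0.3314


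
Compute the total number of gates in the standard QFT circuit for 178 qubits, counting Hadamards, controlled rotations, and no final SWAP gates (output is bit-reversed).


Hadamard gates: 178
Controlled rotations: n*(n-1)/2 = 178*177/2 = 15753
SWAP gates: 0 (omitted)
Total = 178 + 15753
= 15931

15931


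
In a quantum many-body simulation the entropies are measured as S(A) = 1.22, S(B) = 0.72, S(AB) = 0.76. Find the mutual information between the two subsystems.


I(A:B) = S(A) + S(B) - S(AB)
= 1.22 + 0.72 - 0.76
= 1.1800

1.1800


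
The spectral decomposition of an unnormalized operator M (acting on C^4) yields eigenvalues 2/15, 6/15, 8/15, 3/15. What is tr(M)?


tr(M) = sum of eigenvalues
= 2/15 + 6/15 + 8/15 + 3/15
= 19/15
= 1.2667

1.2667


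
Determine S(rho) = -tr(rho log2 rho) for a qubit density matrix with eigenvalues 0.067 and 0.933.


S = -p*log2(p) - (1-p)*log2(1-p)
p = 0.0670, 1-p = 0.9330
= -0.0670 * log2(0.0670) - 0.9330 * log2(0.9330)
= -(-0.2613) - (-0.0933)
= 0.3546

0.3546


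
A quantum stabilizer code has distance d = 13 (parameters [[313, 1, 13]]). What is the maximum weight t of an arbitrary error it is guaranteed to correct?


Code parameters: [[313, 1, 13]], distance d = 13.
Number of correctable errors = floor((d-1)/2)
= floor((13 - 1)/2)
= floor(12/2)
= 6

6


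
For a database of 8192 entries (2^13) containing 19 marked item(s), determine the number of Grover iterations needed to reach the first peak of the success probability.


After j Grover iterations the success probability is P(j) = sin^2((2j+1)*theta), where sin(theta) = sqrt(k/N).
N = 2^13 = 8192, k = 19
sin(theta) = sqrt(k/N) = 0.0481594844
theta = arcsin(sqrt(k/N)) = 0.04817812019 rad
P(j) reaches its first maximum when (2j+1)*theta is as close as possible to pi/2, i.e. j = round(pi/(4*theta) - 1/2).
pi/(4*theta) - 1/2 = 15.8020
(For comparison, the common estimate pi/4 * sqrt(N/k) = 16.3083; the exact maximiser is used here.)
Optimal iterations = 16

16


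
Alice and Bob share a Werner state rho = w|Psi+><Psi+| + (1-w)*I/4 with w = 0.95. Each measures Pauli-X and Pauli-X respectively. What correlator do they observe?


|Psi+> = (|01> + |10>)/sqrt(2)
For the pure Bell state, <X_A X_B> = +1 (Bell-state Pauli correlator).
The maximally-mixed part I/4 has tr(I/4 * P tensor P) = 0 for any traceless Pauli P.
So <X_A X_B>_rho = w * (+1) + (1 - w) * 0
= 0.95 * (+1)
= 0.9500

0.9500


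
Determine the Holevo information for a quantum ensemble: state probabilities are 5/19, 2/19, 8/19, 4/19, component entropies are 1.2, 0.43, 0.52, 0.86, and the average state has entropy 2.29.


chi = S(rho) - sum_i p_i * S(rho_i)
Weighted entropy = 5/19 * 1.2 + 2/19 * 0.43 + 8/19 * 0.52 + 4/19 * 0.86
= 0.7611
chi = 2.29 - 0.7611
= 1.5289

1.5289


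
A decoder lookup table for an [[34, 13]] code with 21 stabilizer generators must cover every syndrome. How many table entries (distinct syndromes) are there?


Each stabilizer generator gives a binary (+1 or -1) measurement outcome.
With 21 independent generators:
Total syndromes = 2^21
= 2097152

2097152


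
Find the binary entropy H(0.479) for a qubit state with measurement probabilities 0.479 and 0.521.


S = -p*log2(p) - (1-p)*log2(1-p)
p = 0.4790, 1-p = 0.5210
= -0.4790 * log2(0.4790) - 0.5210 * log2(0.5210)
= -(-0.5087) - (-0.4901)
= 0.9987

0.9987


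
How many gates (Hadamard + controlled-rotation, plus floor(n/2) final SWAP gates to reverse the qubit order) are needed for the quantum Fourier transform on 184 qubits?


Hadamard gates: 184
Controlled rotations: n*(n-1)/2 = 184*183/2 = 16836
SWAP gates: floor(n/2) = floor(184/2) = 92
Total = 184 + 16836 + 92
= 17112

17112


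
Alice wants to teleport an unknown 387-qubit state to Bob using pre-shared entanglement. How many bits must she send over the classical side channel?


Quantum teleportation requires 2 classical bits per qubit teleported.
387 qubit(s) -> 2 * 387 = 774 classical bits

774


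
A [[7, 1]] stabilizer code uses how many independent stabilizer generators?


For an [[n,k]] stabilizer code:
Number of stabilizer generators = n - k
= 7 - 1
= 6

6


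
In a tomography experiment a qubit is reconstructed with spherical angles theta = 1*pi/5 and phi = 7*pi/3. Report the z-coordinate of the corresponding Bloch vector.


theta = 0.6283, phi = 7.3304
r_z = cos(theta) = 0.8090

0.8090


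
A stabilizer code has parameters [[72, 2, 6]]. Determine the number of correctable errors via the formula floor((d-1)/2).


Code parameters: [[72, 2, 6]], distance d = 6.
Number of correctable errors = floor((d-1)/2)
= floor((6 - 1)/2)
= floor(5/2)
= 2

2


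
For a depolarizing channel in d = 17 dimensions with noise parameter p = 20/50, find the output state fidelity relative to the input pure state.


F = (1-p) + p/d
= (1 - 0.4000) + 0.4000/17
= 0.6000 + 0.0235
= 0.6235

0.6235


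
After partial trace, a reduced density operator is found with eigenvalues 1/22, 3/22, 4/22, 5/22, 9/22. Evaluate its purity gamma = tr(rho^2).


tr(rho^2) = sum of eigenvalues squared
= (1/22)^2 + (3/22)^2 + (4/22)^2 + (5/22)^2 + (9/22)^2
= (1 + 9 + 16 + 25 + 81) / 484
= 132/484
= 0.2727

0.2727


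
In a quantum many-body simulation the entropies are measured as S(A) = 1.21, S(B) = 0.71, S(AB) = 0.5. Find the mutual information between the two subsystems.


I(A:B) = S(A) + S(B) - S(AB)
= 1.21 + 0.71 - 0.5
= 1.4200

1.4200


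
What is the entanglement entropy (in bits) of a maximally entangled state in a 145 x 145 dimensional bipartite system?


For a maximally entangled state in d x d:
S = log2(d) = log2(145)
= 7.1799

7.1799


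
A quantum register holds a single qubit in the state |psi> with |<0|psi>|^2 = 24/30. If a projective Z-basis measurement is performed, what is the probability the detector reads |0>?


|alpha|^2 = 24/30 = 0.8000
|beta|^2 = 1 - 24/30 = 6/30 = 0.2000
P(|0>) = |alpha|^2 = 0.8000

0.8000


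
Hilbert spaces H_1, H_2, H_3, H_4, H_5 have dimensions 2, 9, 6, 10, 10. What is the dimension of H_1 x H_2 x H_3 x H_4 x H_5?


dim(H_1 x H_2 x H_3 x H_4 x H_5) = 2 * 9 * 6 * 10 * 10
= 18 * 6 * 10 * 10
= 108 * 10 * 10
= 1080 * 10
= 10800

10800


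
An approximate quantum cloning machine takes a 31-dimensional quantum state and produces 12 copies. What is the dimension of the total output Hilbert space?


Output space = H^(tensor 12) where dim(H) = 31
dim = 31^12
= 961 (after 2 factors)
= 29791 (after 3 factors)
= 923521 (after 4 factors)
= 28629151 (after 5 factors)
= 887503681 (after 6 factors)
= 27512614111 (after 7 factors)
= 852891037441 (after 8 factors)
= 26439622160671 (after 9 factors)
= 819628286980801 (after 10 factors)
= 25408476896404831 (after 11 factors)
= 787662783788549761 (after 12 factors)
= 787662783788549761

787662783788549761


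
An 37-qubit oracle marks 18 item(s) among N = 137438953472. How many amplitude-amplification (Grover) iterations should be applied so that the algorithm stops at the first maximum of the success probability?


After j Grover iterations the success probability is P(j) = sin^2((2j+1)*theta), where sin(theta) = sqrt(k/N).
N = 2^37 = 137438953472, k = 18
sin(theta) = sqrt(k/N) = 1.14440918e-05
theta = arcsin(sqrt(k/N)) = 1.14440918e-05 rad
P(j) reaches its first maximum when (2j+1)*theta is as close as possible to pi/2, i.e. j = round(pi/(4*theta) - 1/2).
pi/(4*theta) - 1/2 = 68628.6387
(For comparison, the common estimate pi/4 * sqrt(N/k) = 68629.1387; the exact maximiser is used here.)
Optimal iterations = 68629

68629


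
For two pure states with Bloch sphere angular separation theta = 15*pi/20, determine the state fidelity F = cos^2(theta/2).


For states separated by angle theta on Bloch sphere:
F = cos^2(theta/2)
theta = 15*pi/20 = 2.3562
theta/2 = 1.1781
cos(theta/2) = 0.3827
F = 0.1464

0.1464


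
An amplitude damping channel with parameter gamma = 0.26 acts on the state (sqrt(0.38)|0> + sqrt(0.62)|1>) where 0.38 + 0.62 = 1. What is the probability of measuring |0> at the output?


For amplitude damping with parameter gamma on state sqrt(a)|0> + sqrt(b)|1>:
alpha^2 = 0.38, beta^2 = 0.62
P(|0>) = alpha^2 + gamma * beta^2
= 0.38 + 0.26 * 0.62
= 0.38 + 0.1612
= 0.5412

0.5412


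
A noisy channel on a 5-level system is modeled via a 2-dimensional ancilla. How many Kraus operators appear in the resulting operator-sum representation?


Tracing out the environment in an orthonormal basis {|i>_E} gives Kraus operators K_i = <i|_E U |0>_E.
Number of Kraus operators = dim(H_env) = d_env
= 2

2


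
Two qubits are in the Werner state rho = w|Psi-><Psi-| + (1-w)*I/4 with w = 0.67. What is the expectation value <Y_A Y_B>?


|Psi-> = (|01> - |10>)/sqrt(2)
For the pure Bell state, <Y_A Y_B> = -1 (Bell-state Pauli correlator).
The maximally-mixed part I/4 has tr(I/4 * P tensor P) = 0 for any traceless Pauli P.
So <Y_A Y_B>_rho = w * (-1) + (1 - w) * 0
= 0.67 * (-1)
= -0.6700

-0.6700


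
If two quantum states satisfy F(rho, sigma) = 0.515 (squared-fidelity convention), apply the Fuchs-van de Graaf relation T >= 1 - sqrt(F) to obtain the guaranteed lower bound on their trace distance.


Fuchs-van de Graaf (squared-fidelity convention): 1 - sqrt(F) <= T <= sqrt(1 - F).
Lower bound: T >= 1 - sqrt(F)
sqrt(F) = sqrt(0.515) = 0.7176
T >= 1 - 0.7176
T >= 0.2824

0.2824


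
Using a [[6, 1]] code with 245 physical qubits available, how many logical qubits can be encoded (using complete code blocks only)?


Each code block uses 6 physical qubits for 1 logical qubit(s).
Number of complete blocks = floor(245 / 6) = 40
Logical qubits = 40 * 1
= 40

40


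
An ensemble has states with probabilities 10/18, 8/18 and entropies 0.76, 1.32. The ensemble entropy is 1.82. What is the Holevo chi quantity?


chi = S(rho) - sum_i p_i * S(rho_i)
Weighted entropy = 10/18 * 0.76 + 8/18 * 1.32
= 1.0089
chi = 1.82 - 1.0089
= 0.8111

0.8111


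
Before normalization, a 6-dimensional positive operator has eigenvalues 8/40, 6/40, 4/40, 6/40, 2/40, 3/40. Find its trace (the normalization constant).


tr(M) = sum of eigenvalues
= 8/40 + 6/40 + 4/40 + 6/40 + 2/40 + 3/40
= 29/40
= 0.7250

0.7250


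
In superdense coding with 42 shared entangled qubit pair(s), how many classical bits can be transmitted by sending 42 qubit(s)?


Superdense coding allows 2 classical bits per shared entangled pair.
42 pair(s) -> 2 * 42 = 84 classical bits

84


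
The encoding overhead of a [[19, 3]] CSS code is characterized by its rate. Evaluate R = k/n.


Code rate R = k/n
= 3/19
= 0.1579

0.1579


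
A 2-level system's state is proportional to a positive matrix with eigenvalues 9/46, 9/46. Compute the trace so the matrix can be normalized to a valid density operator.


tr(M) = sum of eigenvalues
= 9/46 + 9/46
= 18/46
= 0.3913

0.3913


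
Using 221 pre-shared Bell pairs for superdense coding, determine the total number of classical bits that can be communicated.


Superdense coding allows 2 classical bits per shared entangled pair.
221 pair(s) -> 2 * 221 = 442 classical bits

442


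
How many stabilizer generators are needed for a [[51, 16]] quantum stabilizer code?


For an [[n,k]] stabilizer code:
Number of stabilizer generators = n - k
= 51 - 16
= 35

35


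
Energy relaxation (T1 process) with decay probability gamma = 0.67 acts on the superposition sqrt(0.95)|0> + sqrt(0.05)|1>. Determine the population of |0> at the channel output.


For amplitude damping with parameter gamma on state sqrt(a)|0> + sqrt(b)|1>:
alpha^2 = 0.95, beta^2 = 0.05
P(|0>) = alpha^2 + gamma * beta^2
= 0.95 + 0.67 * 0.05
= 0.95 + 0.0335
= 0.9835

0.9835


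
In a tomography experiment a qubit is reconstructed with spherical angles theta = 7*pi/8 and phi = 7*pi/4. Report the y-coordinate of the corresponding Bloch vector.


theta = 2.7489, phi = 5.4978
r_y = sin(theta)*sin(phi) = 0.3827 * -0.7071
r_y = -0.2706

-0.2706


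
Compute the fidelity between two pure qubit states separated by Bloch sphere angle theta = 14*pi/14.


For states separated by angle theta on Bloch sphere:
F = cos^2(theta/2)
theta = 14*pi/14 = 3.1416
theta/2 = 1.5708
cos(theta/2) = 0.0000
F = 0.0000

0.0000


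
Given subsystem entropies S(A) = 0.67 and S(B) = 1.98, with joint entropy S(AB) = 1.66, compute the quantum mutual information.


I(A:B) = S(A) + S(B) - S(AB)
= 0.67 + 1.98 - 1.66
= 0.9900

0.9900


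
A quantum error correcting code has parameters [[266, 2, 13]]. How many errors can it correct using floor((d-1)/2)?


Code parameters: [[266, 2, 13]], distance d = 13.
Number of correctable errors = floor((d-1)/2)
= floor((13 - 1)/2)
= floor(12/2)
= 6

6


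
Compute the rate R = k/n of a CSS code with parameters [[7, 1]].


Code rate R = k/n
= 1/7
= 0.1429

0.1429


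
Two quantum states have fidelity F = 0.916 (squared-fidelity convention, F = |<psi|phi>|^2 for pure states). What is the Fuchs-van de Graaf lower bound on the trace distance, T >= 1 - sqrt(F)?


Fuchs-van de Graaf (squared-fidelity convention): 1 - sqrt(F) <= T <= sqrt(1 - F).
Lower bound: T >= 1 - sqrt(F)
sqrt(F) = sqrt(0.916) = 0.9571
T >= 1 - 0.9571
T >= 0.0429

0.0429


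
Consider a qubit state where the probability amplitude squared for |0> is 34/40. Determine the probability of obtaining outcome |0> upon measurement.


|alpha|^2 = 34/40 = 0.8500
|beta|^2 = 1 - 34/40 = 6/40 = 0.1500
P(|0>) = |alpha|^2 = 0.8500

0.8500


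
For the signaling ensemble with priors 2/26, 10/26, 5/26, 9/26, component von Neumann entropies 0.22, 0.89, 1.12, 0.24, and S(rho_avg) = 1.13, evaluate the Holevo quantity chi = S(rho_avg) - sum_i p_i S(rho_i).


chi = S(rho) - sum_i p_i * S(rho_i)
Weighted entropy = 2/26 * 0.22 + 10/26 * 0.89 + 5/26 * 1.12 + 9/26 * 0.24
= 0.6577
chi = 1.13 - 0.6577
= 0.4723

0.4723


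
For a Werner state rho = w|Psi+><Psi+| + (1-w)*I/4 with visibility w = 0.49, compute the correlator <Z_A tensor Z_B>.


|Psi+> = (|01> + |10>)/sqrt(2)
For the pure Bell state, <Z_A Z_B> = -1 (Bell-state Pauli correlator).
The maximally-mixed part I/4 has tr(I/4 * P tensor P) = 0 for any traceless Pauli P.
So <Z_A Z_B>_rho = w * (-1) + (1 - w) * 0
= 0.49 * (-1)
= -0.4900

-0.4900


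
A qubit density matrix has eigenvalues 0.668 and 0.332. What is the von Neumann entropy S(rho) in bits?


S = -p*log2(p) - (1-p)*log2(1-p)
p = 0.6680, 1-p = 0.3320
= -0.6680 * log2(0.6680) - 0.3320 * log2(0.3320)
= -(-0.3888) - (-0.5281)
= 0.9170

0.9170


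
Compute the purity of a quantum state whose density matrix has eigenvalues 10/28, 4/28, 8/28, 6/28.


tr(rho^2) = sum of eigenvalues squared
= (10/28)^2 + (4/28)^2 + (8/28)^2 + (6/28)^2
= (100 + 16 + 64 + 36) / 784
= 216/784
= 0.2755

0.2755


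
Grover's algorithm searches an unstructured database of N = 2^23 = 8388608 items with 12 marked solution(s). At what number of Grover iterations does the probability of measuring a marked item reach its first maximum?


After j Grover iterations the success probability is P(j) = sin^2((2j+1)*theta), where sin(theta) = sqrt(k/N).
N = 2^23 = 8388608, k = 12
sin(theta) = sqrt(k/N) = 0.001196039913
theta = arcsin(sqrt(k/N)) = 0.001196040199 rad
P(j) reaches its first maximum when (2j+1)*theta is as close as possible to pi/2, i.e. j = round(pi/(4*theta) - 1/2).
pi/(4*theta) - 1/2 = 656.1654
(For comparison, the common estimate pi/4 * sqrt(N/k) = 656.6655; the exact maximiser is used here.)
Optimal iterations = 656

656


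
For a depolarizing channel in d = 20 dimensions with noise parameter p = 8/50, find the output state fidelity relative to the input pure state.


F = (1-p) + p/d
= (1 - 0.1600) + 0.1600/20
= 0.8400 + 0.0080
= 0.8480

0.8480


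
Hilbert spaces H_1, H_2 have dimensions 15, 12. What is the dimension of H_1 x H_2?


dim(H_1 x H_2) = 15 * 12
= 180

180


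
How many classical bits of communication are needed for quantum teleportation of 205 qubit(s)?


Quantum teleportation requires 2 classical bits per qubit teleported.
205 qubit(s) -> 2 * 205 = 410 classical bits

410


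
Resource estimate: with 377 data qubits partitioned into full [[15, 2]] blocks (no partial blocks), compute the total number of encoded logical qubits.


Each code block uses 15 physical qubits for 2 logical qubit(s).
Number of complete blocks = floor(377 / 15) = 25
Logical qubits = 25 * 2
= 50

50


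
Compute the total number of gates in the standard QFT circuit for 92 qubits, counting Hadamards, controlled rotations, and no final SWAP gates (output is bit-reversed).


Hadamard gates: 92
Controlled rotations: n*(n-1)/2 = 92*91/2 = 4186
SWAP gates: 0 (omitted)
Total = 92 + 4186
= 4278

4278


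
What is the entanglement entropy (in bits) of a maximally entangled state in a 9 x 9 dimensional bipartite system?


For a maximally entangled state in d x d:
S = log2(d) = log2(9)
= 3.1699

3.1699


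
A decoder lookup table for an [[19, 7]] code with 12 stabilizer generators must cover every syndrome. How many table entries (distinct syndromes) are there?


Each stabilizer generator gives a binary (+1 or -1) measurement outcome.
With 12 independent generators:
Total syndromes = 2^12
= 4096

4096


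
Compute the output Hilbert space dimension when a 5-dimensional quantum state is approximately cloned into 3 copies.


Output space = H^(tensor 3) where dim(H) = 5
dim = 5^3
= 25 (after 2 factors)
= 125 (after 3 factors)
= 125

125


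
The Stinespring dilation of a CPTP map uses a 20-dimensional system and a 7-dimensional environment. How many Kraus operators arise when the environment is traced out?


Tracing out the environment in an orthonormal basis {|i>_E} gives Kraus operators K_i = <i|_E U |0>_E.
Number of Kraus operators = dim(H_env) = d_env
= 7

7


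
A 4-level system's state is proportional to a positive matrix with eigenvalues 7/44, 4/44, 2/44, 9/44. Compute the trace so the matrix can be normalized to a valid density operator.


tr(M) = sum of eigenvalues
= 7/44 + 4/44 + 2/44 + 9/44
= 22/44
= 0.5000

0.5000


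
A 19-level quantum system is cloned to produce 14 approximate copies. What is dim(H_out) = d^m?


Output space = H^(tensor 14) where dim(H) = 19
dim = 19^14
= 361 (after 2 factors)
= 6859 (after 3 factors)
= 130321 (after 4 factors)
= 2476099 (after 5 factors)
= 47045881 (after 6 factors)
= 893871739 (after 7 factors)
= 16983563041 (after 8 factors)
= 322687697779 (after 9 factors)
= 6131066257801 (after 10 factors)
= 116490258898219 (after 11 factors)
= 2213314919066161 (after 12 factors)
= 42052983462257059 (after 13 factors)
= 799006685782884121 (after 14 factors)
= 799006685782884121

799006685782884121


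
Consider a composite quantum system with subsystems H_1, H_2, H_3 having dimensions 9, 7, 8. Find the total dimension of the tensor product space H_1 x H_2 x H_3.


dim(H_1 x H_2 x H_3) = 9 * 7 * 8
= 63 * 8
= 504

504


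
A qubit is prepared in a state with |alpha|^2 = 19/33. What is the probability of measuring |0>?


|alpha|^2 = 19/33 = 0.5758
|beta|^2 = 1 - 19/33 = 14/33 = 0.4242
P(|0>) = |alpha|^2 = 0.5758

0.5758


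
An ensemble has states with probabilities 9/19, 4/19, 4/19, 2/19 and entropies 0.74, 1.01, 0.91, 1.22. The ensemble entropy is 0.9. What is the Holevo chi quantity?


chi = S(rho) - sum_i p_i * S(rho_i)
Weighted entropy = 9/19 * 0.74 + 4/19 * 1.01 + 4/19 * 0.91 + 2/19 * 1.22
= 0.8832
chi = 0.9 - 0.8832
= 0.0168

0.0168


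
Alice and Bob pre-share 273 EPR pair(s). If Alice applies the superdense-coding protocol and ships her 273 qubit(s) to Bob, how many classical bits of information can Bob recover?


Superdense coding allows 2 classical bits per shared entangled pair.
273 pair(s) -> 2 * 273 = 546 classical bits

546


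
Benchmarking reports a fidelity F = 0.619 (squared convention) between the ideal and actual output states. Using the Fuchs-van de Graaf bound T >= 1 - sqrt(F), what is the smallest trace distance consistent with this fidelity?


Fuchs-van de Graaf (squared-fidelity convention): 1 - sqrt(F) <= T <= sqrt(1 - F).
Lower bound: T >= 1 - sqrt(F)
sqrt(F) = sqrt(0.619) = 0.7868
T >= 1 - 0.7868
T >= 0.2132

0.2132


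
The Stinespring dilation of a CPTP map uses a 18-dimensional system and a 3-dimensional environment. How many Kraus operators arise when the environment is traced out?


Tracing out the environment in an orthonormal basis {|i>_E} gives Kraus operators K_i = <i|_E U |0>_E.
Number of Kraus operators = dim(H_env) = d_env
= 3

3


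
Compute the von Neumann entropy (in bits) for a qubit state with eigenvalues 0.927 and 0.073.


S = -p*log2(p) - (1-p)*log2(1-p)
p = 0.9270, 1-p = 0.0730
= -0.9270 * log2(0.9270) - 0.0730 * log2(0.0730)
= -(-0.1014) - (-0.2756)
= 0.3770

0.3770


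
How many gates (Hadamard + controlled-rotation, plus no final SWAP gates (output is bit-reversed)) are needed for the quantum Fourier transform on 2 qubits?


Hadamard gates: 2
Controlled rotations: n*(n-1)/2 = 2*1/2 = 1
SWAP gates: 0 (omitted)
Total = 2 + 1
= 3

3


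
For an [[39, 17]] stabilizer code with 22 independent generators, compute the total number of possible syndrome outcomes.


Each stabilizer generator gives a binary (+1 or -1) measurement outcome.
With 22 independent generators:
Total syndromes = 2^22
= 4194304

4194304


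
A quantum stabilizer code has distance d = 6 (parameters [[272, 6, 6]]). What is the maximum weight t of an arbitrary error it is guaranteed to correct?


Code parameters: [[272, 6, 6]], distance d = 6.
Number of correctable errors = floor((d-1)/2)
= floor((6 - 1)/2)
= floor(5/2)
= 2

2


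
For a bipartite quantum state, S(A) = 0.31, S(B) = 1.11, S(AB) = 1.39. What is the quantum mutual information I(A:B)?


I(A:B) = S(A) + S(B) - S(AB)
= 0.31 + 1.11 - 1.39
= 0.0300

0.0300


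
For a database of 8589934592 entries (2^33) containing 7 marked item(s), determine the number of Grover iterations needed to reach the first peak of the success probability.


After j Grover iterations the success probability is P(j) = sin^2((2j+1)*theta), where sin(theta) = sqrt(k/N).
N = 2^33 = 8589934592, k = 7
sin(theta) = sqrt(k/N) = 2.85465804e-05
theta = arcsin(sqrt(k/N)) = 2.854658041e-05 rad
P(j) reaches its first maximum when (2j+1)*theta is as close as possible to pi/2, i.e. j = round(pi/(4*theta) - 1/2).
pi/(4*theta) - 1/2 = 27512.3633
(For comparison, the common estimate pi/4 * sqrt(N/k) = 27512.8633; the exact maximiser is used here.)
Optimal iterations = 27512

27512


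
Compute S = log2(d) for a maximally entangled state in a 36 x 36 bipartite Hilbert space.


For a maximally entangled state in d x d:
S = log2(d) = log2(36)
= 5.1699

5.1699


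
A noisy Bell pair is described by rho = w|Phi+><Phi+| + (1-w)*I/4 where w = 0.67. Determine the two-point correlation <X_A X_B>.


|Phi+> = (|00> + |11>)/sqrt(2)
For the pure Bell state, <X_A X_B> = +1 (Bell-state Pauli correlator).
The maximally-mixed part I/4 has tr(I/4 * P tensor P) = 0 for any traceless Pauli P.
So <X_A X_B>_rho = w * (+1) + (1 - w) * 0
= 0.67 * (+1)
= 0.6700

0.6700


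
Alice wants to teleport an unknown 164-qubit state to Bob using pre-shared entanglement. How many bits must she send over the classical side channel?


Quantum teleportation requires 2 classical bits per qubit teleported.
164 qubit(s) -> 2 * 164 = 328 classical bits

328


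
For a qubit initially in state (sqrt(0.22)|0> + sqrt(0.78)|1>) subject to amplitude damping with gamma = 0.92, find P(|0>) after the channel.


For amplitude damping with parameter gamma on state sqrt(a)|0> + sqrt(b)|1>:
alpha^2 = 0.22, beta^2 = 0.78
P(|0>) = alpha^2 + gamma * beta^2
= 0.22 + 0.92 * 0.78
= 0.22 + 0.7176
= 0.9376

0.9376


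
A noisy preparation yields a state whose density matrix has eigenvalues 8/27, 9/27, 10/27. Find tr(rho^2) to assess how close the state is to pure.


tr(rho^2) = sum of eigenvalues squared
= (8/27)^2 + (9/27)^2 + (10/27)^2
= (64 + 81 + 100) / 729
= 245/729
= 0.3361

0.3361


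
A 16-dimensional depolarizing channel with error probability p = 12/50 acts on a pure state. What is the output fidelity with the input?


F = (1-p) + p/d
= (1 - 0.2400) + 0.2400/16
= 0.7600 + 0.0150
= 0.7750

0.7750


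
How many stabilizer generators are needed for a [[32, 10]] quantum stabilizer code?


For an [[n,k]] stabilizer code:
Number of stabilizer generators = n - k
= 32 - 10
= 22

22


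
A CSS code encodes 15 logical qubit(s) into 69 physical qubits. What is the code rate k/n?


Code rate R = k/n
= 15/69
= 0.2174

0.2174


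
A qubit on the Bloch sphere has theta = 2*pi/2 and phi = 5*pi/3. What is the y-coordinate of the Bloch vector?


theta = 3.1416, phi = 5.2360
r_y = sin(theta)*sin(phi) = 0.0000 * -0.8660
r_y = 0.0000

0.0000


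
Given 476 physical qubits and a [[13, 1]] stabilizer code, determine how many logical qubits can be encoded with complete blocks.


Each code block uses 13 physical qubits for 1 logical qubit(s).
Number of complete blocks = floor(476 / 13) = 36
Logical qubits = 36 * 1
= 36

36


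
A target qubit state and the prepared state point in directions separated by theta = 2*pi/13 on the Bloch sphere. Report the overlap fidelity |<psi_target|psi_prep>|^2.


For states separated by angle theta on Bloch sphere:
F = cos^2(theta/2)
theta = 2*pi/13 = 0.4833
theta/2 = 0.2417
cos(theta/2) = 0.9709
F = 0.9427

0.9427


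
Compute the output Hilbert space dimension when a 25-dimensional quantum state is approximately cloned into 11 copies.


Output space = H^(tensor 11) where dim(H) = 25
dim = 25^11
= 625 (after 2 factors)
= 15625 (after 3 factors)
= 390625 (after 4 factors)
= 9765625 (after 5 factors)
= 244140625 (after 6 factors)
= 6103515625 (after 7 factors)
= 152587890625 (after 8 factors)
= 3814697265625 (after 9 factors)
= 95367431640625 (after 10 factors)
= 2384185791015625 (after 11 factors)
= 2384185791015625

2384185791015625


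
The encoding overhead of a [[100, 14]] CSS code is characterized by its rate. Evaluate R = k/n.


Code rate R = k/n
= 14/100
= 0.1400

0.1400


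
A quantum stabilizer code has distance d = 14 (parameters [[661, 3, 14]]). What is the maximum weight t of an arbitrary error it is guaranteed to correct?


Code parameters: [[661, 3, 14]], distance d = 14.
Number of correctable errors = floor((d-1)/2)
= floor((14 - 1)/2)
= floor(13/2)
= 6

6


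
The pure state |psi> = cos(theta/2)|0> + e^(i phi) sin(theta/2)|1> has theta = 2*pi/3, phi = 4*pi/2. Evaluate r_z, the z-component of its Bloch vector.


theta = 2.0944, phi = 6.2832
r_z = cos(theta) = -0.5000

-0.5000


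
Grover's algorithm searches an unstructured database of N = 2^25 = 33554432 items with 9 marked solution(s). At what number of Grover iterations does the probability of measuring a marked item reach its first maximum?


After j Grover iterations the success probability is P(j) = sin^2((2j+1)*theta), where sin(theta) = sqrt(k/N).
N = 2^25 = 33554432, k = 9
sin(theta) = sqrt(k/N) = 0.0005179004745
theta = arcsin(sqrt(k/N)) = 0.0005179004977 rad
P(j) reaches its first maximum when (2j+1)*theta is as close as possible to pi/2, i.e. j = round(pi/(4*theta) - 1/2).
pi/(4*theta) - 1/2 = 1516.0040
(For comparison, the common estimate pi/4 * sqrt(N/k) = 1516.5040; the exact maximiser is used here.)
Optimal iterations = 1516

1516


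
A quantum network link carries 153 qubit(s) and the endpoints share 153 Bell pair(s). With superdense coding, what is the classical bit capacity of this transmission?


Superdense coding allows 2 classical bits per shared entangled pair.
153 pair(s) -> 2 * 153 = 306 classical bits

306
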